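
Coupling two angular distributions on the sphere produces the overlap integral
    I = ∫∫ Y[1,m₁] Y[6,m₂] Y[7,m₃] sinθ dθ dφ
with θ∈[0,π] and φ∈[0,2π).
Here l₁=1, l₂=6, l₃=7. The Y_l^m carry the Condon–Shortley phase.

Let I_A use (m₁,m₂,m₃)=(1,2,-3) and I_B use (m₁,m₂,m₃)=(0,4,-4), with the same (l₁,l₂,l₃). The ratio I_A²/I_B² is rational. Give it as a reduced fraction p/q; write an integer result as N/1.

Shared (l₁,l₂,l₃)=(1,6,7): N and (l;000)² cancel in I_A²/I_B².
A: Δ = 0!·2!·12!/15! = 1/1365; Racah Σ t=0..0: t=0:+1/1935360 = 1/1935360; ⇒ 3j(1 6 7; 1 2 -3)² = 3/91, sgn +1
B: Δ = 0!·2!·12!/15! = 1/1365; Racah Σ t=0..0: t=0:+1/7257600 = 1/7257600; ⇒ 3j(1 6 7; 0 4 -4)² = 11/455, sgn -1
I_A²/I_B² = (3/91)/(11/455) = 15/11

15/11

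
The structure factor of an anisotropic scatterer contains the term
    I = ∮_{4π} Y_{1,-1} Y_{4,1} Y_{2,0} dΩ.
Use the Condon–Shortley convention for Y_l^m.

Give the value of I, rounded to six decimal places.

triangle: need 3≤l₃≤5, have 2; I=0

0.000000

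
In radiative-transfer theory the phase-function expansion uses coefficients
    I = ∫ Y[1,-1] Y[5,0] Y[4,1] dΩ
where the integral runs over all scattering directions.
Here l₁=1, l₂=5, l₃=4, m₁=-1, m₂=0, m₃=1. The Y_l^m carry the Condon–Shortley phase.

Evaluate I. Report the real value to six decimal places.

0.155288

Checks pass: Σm=0; 10 even; l₃=4∈[4,6].
(2·1+1)(2·5+1)(2·4+1) = 297
Δ: 2! 0! 8! / 11! → 1/495
sum: t=1:−1/576 = -1/576
3j²(1 5 4; 0 0 0) = Δ·Π!·Σ² = 5/99  (sign -1)
sum: t=2:+1/1440 = 1/1440
3j²(1 5 4; -1 0 1) = Δ·Π!·Σ² = 2/99  (sign -1)
combine: 4πI² = 297·5/99·2/99 = 10/33
take √, sign +1: I = 0.15528807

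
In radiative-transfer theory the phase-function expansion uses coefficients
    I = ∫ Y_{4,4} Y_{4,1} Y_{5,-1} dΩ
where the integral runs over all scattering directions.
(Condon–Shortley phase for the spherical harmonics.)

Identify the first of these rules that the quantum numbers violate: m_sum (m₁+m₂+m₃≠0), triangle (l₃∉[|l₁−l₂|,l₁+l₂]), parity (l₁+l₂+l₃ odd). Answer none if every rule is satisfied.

m_sum

Σmᵢ = 4  ✗
l₃∈[|l₁−l₂|,l₁+l₂]=[0,8], have l₃=5
Σlᵢ = 13 ⇒ odd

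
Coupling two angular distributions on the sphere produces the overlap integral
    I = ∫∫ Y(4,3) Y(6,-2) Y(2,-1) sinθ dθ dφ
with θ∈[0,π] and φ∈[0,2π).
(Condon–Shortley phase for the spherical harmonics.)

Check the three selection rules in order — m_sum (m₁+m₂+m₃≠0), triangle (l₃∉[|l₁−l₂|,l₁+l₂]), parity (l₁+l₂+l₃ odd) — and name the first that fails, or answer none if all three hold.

azimuthal sum: 3 − 2 − 1 = 0  ✓
2 ≤ 2 ≤ 10 (triangle on l)  ✓
L = 4 + 6 + 2 = 12 (even)  ✓

none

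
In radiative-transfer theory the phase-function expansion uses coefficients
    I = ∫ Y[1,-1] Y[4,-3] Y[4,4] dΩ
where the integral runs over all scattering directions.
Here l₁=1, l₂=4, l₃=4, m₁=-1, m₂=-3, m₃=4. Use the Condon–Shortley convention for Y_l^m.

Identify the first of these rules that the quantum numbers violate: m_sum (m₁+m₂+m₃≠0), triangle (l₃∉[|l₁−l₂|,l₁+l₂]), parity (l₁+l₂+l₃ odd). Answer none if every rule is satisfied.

parity

m₁+m₂+m₃ = -1 − 3 + 4 = 0  ✓
triangle: |1−4|=3 ≤ l₃=4 ≤ 1+4=5  ✓
parity: l₁+l₂+l₃ = 9 is odd  ✗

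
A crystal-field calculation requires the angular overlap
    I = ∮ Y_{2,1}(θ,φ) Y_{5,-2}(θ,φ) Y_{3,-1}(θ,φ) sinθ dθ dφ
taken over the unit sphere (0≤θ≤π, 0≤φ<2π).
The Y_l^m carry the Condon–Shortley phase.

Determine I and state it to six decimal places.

1 − 2 − 1 = -2 ≠ 0: azimuthal integral kills it; I = 0

0.000000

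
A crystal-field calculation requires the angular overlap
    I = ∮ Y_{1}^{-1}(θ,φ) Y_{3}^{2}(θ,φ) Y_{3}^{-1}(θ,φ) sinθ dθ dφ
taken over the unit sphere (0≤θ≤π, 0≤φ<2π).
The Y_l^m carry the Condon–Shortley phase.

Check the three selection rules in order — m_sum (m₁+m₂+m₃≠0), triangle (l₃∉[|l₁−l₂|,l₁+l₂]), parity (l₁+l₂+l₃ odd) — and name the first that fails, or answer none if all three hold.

Σmᵢ = 0  ✓
l₃∈[|l₁−l₂|,l₁+l₂]=[2,4], have l₃=3  ✓
Σlᵢ = 7 ⇒ odd  ✗

parity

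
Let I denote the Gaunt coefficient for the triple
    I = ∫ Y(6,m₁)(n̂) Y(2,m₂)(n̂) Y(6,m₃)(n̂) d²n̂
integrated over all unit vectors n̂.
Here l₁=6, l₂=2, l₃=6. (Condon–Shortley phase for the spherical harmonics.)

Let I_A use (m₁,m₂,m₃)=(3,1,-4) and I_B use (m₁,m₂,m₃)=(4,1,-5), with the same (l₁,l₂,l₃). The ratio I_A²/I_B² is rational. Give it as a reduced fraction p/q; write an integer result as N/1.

245/297

Shared (l₁,l₂,l₃)=(6,2,6): N and (l;000)² cancel in I_A²/I_B².
A: Δ = 2!·10!·2!/15! = 1/90090; Racah Σ t=1..2: t=1:−1/161280 t=2:+1/725760 = -1/207360; ⇒ 3j(6 2 6; 3 1 -4)² = 7/286, sgn -1
B: Δ = 2!·10!·2!/15! = 1/90090; Racah Σ t=1..2: t=1:−1/725760 t=2:+1/7257600 = -1/806400; ⇒ 3j(6 2 6; 4 1 -5)² = 27/910, sgn +1
I_A²/I_B² = (7/286)/(27/910) = 245/297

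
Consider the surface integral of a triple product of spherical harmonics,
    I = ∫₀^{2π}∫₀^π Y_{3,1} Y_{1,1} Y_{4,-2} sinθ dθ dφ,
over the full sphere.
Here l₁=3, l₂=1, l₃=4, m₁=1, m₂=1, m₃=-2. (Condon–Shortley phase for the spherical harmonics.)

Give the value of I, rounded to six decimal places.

0.238414

m-sum 0 ✓  L=8 even ✓  2≤4≤4 ✓
Π(2lᵢ+1) = 7×3×9 = 189
triangle coeff Δ(3,1,4) = 1/252
Σ_t [0,0]: t=0:+1/36 = 1/36
(3j)²=4/63 [(3 1 4; 0 0 0)], sign=+1
Σ_t [0,0]: t=0:+1/96 = 1/96
(3j)²=5/84 [(3 1 4; 1 1 -2)], sign=+1
⇒ 4πI² = 5/7
I = (+1)√(5/7/(4π)) = 0.23841361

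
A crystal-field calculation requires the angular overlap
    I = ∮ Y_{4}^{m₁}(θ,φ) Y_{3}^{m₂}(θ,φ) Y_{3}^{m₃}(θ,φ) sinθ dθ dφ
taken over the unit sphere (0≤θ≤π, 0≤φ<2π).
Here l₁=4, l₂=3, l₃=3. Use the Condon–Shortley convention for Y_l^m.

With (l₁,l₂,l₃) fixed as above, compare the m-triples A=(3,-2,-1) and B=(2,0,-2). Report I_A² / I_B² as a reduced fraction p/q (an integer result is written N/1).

Shared (l₁,l₂,l₃)=(4,3,3): N and (l;000)² cancel in I_A²/I_B².
A: Δ = 4!·4!·2!/11! = 1/34650; Racah Σ t=0..1: t=0:+1/144 t=1:−1/288 = 1/288; ⇒ 3j(4 3 3; 3 -2 -1)² = 1/99, sgn +1
B: Δ = 4!·4!·2!/11! = 1/34650; Racah Σ t=1..2: t=1:−1/72 t=2:+1/96 = -1/288; ⇒ 3j(4 3 3; 2 0 -2)² = 1/462, sgn +1
I_A²/I_B² = (1/99)/(1/462) = 14/3

14/3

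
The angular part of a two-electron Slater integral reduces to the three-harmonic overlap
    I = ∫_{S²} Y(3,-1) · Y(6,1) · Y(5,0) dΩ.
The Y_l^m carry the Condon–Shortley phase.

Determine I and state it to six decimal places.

Rules hold: Σm=0, L=14 even, 3≤5≤9.
N = 7·13·11 = 1001
Δ = 4!·2!·8!/15! = 1/675675
Racah Σ t=1..3: t=1:−1/8640 t=2:+1/2304 t=3:−1/8640 = 7/34560
⇒ 3j(3 6 5; 0 0 0)² = 7/429, sgn -1
Racah Σ t=2..4: t=2:+1/5760 t=3:−1/3456 t=4:+1/34560 = -1/11520
⇒ 3j(3 6 5; -1 1 0)² = 2/429, sgn +1
4πI² = N·(3j₀)²·(3jₘ)² = 98/1287
I = -1·√(0.0761461/4π) = -0.07784287

-0.077843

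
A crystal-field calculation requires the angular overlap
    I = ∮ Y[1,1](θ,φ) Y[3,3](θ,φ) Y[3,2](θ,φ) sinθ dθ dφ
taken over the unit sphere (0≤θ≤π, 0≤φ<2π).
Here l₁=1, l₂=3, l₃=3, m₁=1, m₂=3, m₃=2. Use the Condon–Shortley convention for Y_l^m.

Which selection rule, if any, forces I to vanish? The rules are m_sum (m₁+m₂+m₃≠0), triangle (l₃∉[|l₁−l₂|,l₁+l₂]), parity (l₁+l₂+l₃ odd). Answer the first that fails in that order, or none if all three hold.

m_sum

m₁+m₂+m₃ = 1 + 3 + 2 = 6  ✗
triangle: |1−3|=2 ≤ l₃=3 ≤ 1+3=4
parity: l₁+l₂+l₃ = 7 is odd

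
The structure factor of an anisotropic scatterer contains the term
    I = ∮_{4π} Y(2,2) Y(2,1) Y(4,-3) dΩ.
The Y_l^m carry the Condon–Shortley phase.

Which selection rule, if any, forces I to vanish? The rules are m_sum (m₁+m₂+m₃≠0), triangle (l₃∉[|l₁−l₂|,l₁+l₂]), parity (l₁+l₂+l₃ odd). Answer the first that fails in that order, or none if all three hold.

azimuthal sum: 2 + 1 − 3 = 0  ✓
0 ≤ 4 ≤ 4 (triangle on l)  ✓
L = 2 + 2 + 4 = 8 (even)  ✓

none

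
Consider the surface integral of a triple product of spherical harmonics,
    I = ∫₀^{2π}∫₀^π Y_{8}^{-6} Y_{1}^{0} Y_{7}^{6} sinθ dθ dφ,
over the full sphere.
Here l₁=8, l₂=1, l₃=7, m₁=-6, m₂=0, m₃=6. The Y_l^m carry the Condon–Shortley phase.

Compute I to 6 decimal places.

m-sum 0 ✓  L=16 even ✓  7≤7≤9 ✓
Π(2lᵢ+1) = 17×3×15 = 765
triangle coeff Δ(8,1,7) = 1/2040
Σ_t [1,1]: t=1:−1/25401600 = -1/25401600
(3j)²=8/255 [(8 1 7; 0 0 0)], sign=+1
Σ_t [1,1]: t=1:−1/6227020800 = -1/6227020800
(3j)²=7/510 [(8 1 7; -6 0 6)], sign=+1
⇒ 4πI² = 28/85
I = (+1)√(28/85/(4π)) = 0.16190663

0.161907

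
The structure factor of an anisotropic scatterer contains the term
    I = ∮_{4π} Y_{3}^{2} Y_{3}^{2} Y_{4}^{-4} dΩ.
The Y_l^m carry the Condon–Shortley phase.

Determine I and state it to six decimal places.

0.214561

Checks pass: Σm=0; 10 even; l₃=4∈[0,6].
(2·3+1)(2·3+1)(2·4+1) = 441
Δ: 2! 4! 4! / 11! → 1/34650
sum: t=0:+1/72 t=1:−1/16 t=2:+1/72 = -5/144
3j²(3 3 4; 0 0 0) = Δ·Π!·Σ² = 2/77  (sign -1)
sum: t=1:−1/576 = -1/576
3j²(3 3 4; 2 2 -4) = Δ·Π!·Σ² = 5/99  (sign -1)
combine: 4πI² = 441·2/77·5/99 = 70/121
take √, sign +1: I = 0.21456131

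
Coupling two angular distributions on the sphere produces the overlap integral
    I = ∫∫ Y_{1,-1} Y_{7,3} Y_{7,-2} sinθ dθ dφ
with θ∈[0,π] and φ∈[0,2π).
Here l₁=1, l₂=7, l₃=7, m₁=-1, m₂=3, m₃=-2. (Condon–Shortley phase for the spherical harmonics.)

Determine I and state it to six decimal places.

l₁+l₂+l₃=15 is odd: 3j(l;000)=0 ⇒ I=0

0.000000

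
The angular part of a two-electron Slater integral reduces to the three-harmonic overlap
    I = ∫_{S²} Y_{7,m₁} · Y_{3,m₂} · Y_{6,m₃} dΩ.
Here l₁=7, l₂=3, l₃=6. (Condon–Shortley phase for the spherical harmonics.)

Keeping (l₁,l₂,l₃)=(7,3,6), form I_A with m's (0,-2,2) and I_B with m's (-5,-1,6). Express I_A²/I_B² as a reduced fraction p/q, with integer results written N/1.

Shared (l₁,l₂,l₃)=(7,3,6): N and (l;000)² cancel in I_A²/I_B².
A: Δ = 4!·10!·2!/17! = 1/2042040; Racah Σ t=0..1: t=0:+1/725760 t=1:−1/207360 = -1/290304; ⇒ 3j(7 3 6; 0 -2 2)² = 125/7293, sgn -1
B: Δ = 4!·10!·2!/17! = 1/2042040; Racah Σ t=2..2: t=2:+1/29030400 = 1/29030400; ⇒ 3j(7 3 6; -5 -1 6)² = 99/7735, sgn +1
I_A²/I_B² = (125/7293)/(99/7735) = 4375/3267

4375/3267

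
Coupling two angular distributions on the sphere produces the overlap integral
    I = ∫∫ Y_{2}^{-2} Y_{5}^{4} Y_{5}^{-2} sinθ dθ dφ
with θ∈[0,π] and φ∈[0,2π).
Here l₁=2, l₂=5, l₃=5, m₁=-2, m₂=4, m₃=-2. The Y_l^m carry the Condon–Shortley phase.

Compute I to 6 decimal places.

Rules hold: Σm=0, L=12 even, 3≤5≤7.
N = 5·11·11 = 605
Δ = 2!·2!·8!/13! = 1/38610
Racah Σ t=0..2: t=0:+1/2880 t=1:−1/576 t=2:+1/2880 = -1/960
⇒ 3j(2 5 5; 0 0 0)² = 10/429, sgn +1
Racah Σ t=2..2: t=2:+1/20160 = 1/20160
⇒ 3j(2 5 5; -2 4 -2)² = 12/715, sgn -1
4πI² = N·(3j₀)²·(3jₘ)² = 40/169
I = -1·√(0.236686/4π) = -0.13724032

-0.137240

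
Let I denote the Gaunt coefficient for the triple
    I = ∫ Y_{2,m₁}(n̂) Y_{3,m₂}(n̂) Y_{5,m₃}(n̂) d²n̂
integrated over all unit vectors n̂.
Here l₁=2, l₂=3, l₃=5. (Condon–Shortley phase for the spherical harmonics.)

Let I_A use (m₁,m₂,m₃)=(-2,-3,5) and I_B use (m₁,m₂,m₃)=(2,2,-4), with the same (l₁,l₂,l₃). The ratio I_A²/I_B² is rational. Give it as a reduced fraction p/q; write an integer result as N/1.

5/3

Shared (l₁,l₂,l₃)=(2,3,5): N and (l;000)² cancel in I_A²/I_B².
A: Δ = 0!·4!·6!/11! = 1/2310; Racah Σ t=0..0: t=0:+1/17280 = 1/17280; ⇒ 3j(2 3 5; -2 -3 5)² = 1/11, sgn +1
B: Δ = 0!·4!·6!/11! = 1/2310; Racah Σ t=0..0: t=0:+1/2880 = 1/2880; ⇒ 3j(2 3 5; 2 2 -4)² = 3/55, sgn -1
I_A²/I_B² = (1/11)/(3/55) = 5/3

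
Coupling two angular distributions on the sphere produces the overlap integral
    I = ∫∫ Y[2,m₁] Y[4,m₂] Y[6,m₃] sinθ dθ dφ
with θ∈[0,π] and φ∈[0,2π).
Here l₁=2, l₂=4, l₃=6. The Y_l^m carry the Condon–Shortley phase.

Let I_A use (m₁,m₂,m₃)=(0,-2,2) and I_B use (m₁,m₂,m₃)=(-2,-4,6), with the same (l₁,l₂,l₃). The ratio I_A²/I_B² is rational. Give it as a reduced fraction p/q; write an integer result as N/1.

Shared (l₁,l₂,l₃)=(2,4,6): N and (l;000)² cancel in I_A²/I_B².
A: Δ = 0!·4!·8!/13! = 1/6435; Racah Σ t=0..0: t=0:+1/5760 = 1/5760; ⇒ 3j(2 4 6; 0 -2 2)² = 56/2145, sgn +1
B: Δ = 0!·4!·8!/13! = 1/6435; Racah Σ t=0..0: t=0:+1/967680 = 1/967680; ⇒ 3j(2 4 6; -2 -4 6)² = 1/13, sgn +1
I_A²/I_B² = (56/2145)/(1/13) = 56/165

56/165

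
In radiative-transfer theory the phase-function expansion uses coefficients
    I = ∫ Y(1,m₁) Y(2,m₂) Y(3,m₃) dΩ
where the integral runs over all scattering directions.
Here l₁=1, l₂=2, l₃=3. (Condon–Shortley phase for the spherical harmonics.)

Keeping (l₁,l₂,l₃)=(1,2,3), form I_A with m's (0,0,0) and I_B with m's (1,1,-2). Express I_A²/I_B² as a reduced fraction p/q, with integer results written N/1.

9/10

Shared (l₁,l₂,l₃)=(1,2,3): N and (l;000)² cancel in I_A²/I_B².
A: Δ = 0!·2!·4!/7! = 1/105; Racah Σ t=0..0: t=0:+1/4 = 1/4; ⇒ 3j(1 2 3; 0 0 0)² = 3/35, sgn -1
B: Δ = 0!·2!·4!/7! = 1/105; Racah Σ t=0..0: t=0:+1/12 = 1/12; ⇒ 3j(1 2 3; 1 1 -2)² = 2/21, sgn -1
I_A²/I_B² = (3/35)/(2/21) = 9/10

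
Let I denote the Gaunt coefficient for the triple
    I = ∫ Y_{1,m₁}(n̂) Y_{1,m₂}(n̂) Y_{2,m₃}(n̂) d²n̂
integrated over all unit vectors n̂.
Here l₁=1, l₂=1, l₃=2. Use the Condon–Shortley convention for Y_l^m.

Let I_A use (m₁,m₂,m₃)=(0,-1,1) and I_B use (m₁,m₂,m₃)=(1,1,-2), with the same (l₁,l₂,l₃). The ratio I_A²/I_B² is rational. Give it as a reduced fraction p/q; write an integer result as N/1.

1/2

l's match ⇒ only the (l;m) 3-j factors differ between A and B.
A: triangle coeff Δ(1,1,2) = 1/30; Σ_t [0,0]: t=0:+1/2 = 1/2; (3j)²=1/10 [(1 1 2; 0 -1 1)], sign=-1
B: triangle coeff Δ(1,1,2) = 1/30; Σ_t [0,0]: t=0:+1/4 = 1/4; (3j)²=1/5 [(1 1 2; 1 1 -2)], sign=+1
I_A²/I_B² = (1/10)/(1/5) = 1/2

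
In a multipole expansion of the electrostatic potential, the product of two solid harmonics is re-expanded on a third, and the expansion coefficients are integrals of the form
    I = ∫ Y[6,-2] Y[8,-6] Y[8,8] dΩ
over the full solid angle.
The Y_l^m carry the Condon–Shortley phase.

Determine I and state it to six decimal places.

Rules hold: Σm=0, L=22 even, 2≤8≤14.
N = 13·17·17 = 3757
Δ = 6!·6!·10!/23! = 1/13742520792
Racah Σ t=0..6: t=0:+1/41803776000 t=1:−1/435456000 t=2:+1/39813120 t=3:−1/18662400 t=4:+1/39813120 t=5:−1/435456000 t=6:+1/41803776000 = -11/1393459200
⇒ 3j(6 8 8; 0 0 0)² = 600/96577, sgn -1
Racah Σ t=2..2: t=2:+1/125411328000 = 1/125411328000
⇒ 3j(6 8 8; -2 -6 8)² = 364/22287, sgn +1
4πI² = N·(3j₀)²·(3jₘ)² = 72800/190969
I = -1·√(0.381214/4π) = -0.17417239

-0.174172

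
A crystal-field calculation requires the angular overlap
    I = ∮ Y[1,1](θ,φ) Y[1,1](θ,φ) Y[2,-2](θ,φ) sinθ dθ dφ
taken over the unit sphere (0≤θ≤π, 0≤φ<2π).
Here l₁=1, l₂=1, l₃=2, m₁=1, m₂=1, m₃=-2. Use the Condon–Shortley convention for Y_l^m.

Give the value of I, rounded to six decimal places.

0.309019

m-sum 0 ✓  L=4 even ✓  0≤2≤2 ✓
Π(2lᵢ+1) = 3×3×5 = 45
triangle coeff Δ(1,1,2) = 1/30
Σ_t [0,0]: t=0:+1/1 = 1/1
(3j)²=2/15 [(1 1 2; 0 0 0)], sign=+1
Σ_t [0,0]: t=0:+1/4 = 1/4
(3j)²=1/5 [(1 1 2; 1 1 -2)], sign=+1
⇒ 4πI² = 6/5
I = (+1)√(6/5/(4π)) = 0.30901936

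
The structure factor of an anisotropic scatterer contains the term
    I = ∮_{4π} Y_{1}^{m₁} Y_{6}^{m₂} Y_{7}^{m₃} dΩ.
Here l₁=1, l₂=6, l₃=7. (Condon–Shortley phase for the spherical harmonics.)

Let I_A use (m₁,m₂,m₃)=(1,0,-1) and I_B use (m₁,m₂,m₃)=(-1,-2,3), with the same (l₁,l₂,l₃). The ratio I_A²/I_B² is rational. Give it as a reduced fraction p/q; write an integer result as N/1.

Shared (l₁,l₂,l₃)=(1,6,7): N and (l;000)² cancel in I_A²/I_B².
A: Δ = 0!·2!·12!/15! = 1/1365; Racah Σ t=0..0: t=0:+1/1036800 = 1/1036800; ⇒ 3j(1 6 7; 1 0 -1)² = 4/195, sgn +1
B: Δ = 0!·2!·12!/15! = 1/1365; Racah Σ t=0..0: t=0:+1/1935360 = 1/1935360; ⇒ 3j(1 6 7; -1 -2 3)² = 3/91, sgn +1
I_A²/I_B² = (4/195)/(3/91) = 28/45

28/45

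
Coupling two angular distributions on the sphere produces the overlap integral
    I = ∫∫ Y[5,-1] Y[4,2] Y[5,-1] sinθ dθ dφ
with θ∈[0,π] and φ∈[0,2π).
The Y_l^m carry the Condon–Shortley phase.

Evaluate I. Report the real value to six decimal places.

0.137240

Rules hold: Σm=0, L=14 even, 1≤5≤9.
N = 11·9·11 = 1089
Δ = 4!·6!·4!/15! = 1/3153150
Racah Σ t=0..4: t=0:+1/69120 t=1:−1/1728 t=2:+1/576 t=3:−1/1728 t=4:+1/69120 = 7/11520
⇒ 3j(5 4 5; 0 0 0)² = 2/143, sgn -1
Racah Σ t=2..4: t=2:+1/4608 t=3:−1/1296 t=4:+1/4608 = -7/20736
⇒ 3j(5 4 5; -1 2 -1)² = 20/1287, sgn -1
4πI² = N·(3j₀)²·(3jₘ)² = 40/169
I = +1·√(0.236686/4π) = 0.13724032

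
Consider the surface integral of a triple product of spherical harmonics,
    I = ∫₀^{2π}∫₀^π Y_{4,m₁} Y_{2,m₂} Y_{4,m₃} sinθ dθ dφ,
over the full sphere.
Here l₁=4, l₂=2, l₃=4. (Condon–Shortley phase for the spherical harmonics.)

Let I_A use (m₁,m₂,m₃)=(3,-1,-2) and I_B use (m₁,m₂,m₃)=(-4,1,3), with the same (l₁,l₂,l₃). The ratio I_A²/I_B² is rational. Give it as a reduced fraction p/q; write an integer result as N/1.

Shared (l₁,l₂,l₃)=(4,2,4): N and (l;000)² cancel in I_A²/I_B².
A: Δ = 2!·6!·2!/11! = 1/13860; Racah Σ t=0..1: t=0:+1/240 t=1:−1/1440 = 1/288; ⇒ 3j(4 2 4; 3 -1 -2)² = 5/132, sgn +1
B: Δ = 2!·6!·2!/11! = 1/13860; Racah Σ t=2..2: t=2:+1/1440 = 1/1440; ⇒ 3j(4 2 4; -4 1 3)² = 7/165, sgn -1
I_A²/I_B² = (5/132)/(7/165) = 25/28

25/28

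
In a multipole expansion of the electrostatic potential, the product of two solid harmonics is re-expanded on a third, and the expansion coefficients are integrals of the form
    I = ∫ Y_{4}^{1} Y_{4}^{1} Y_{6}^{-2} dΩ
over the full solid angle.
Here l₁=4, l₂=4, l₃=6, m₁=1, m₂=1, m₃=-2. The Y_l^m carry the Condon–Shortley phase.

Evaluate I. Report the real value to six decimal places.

0.145766

m-sum 0 ✓  L=14 even ✓  0≤6≤8 ✓
Π(2lᵢ+1) = 9×9×13 = 1053
triangle coeff Δ(4,4,6) = 1/1261260
Σ_t [0,2]: t=0:+1/4608 t=1:−1/1296 t=2:+1/4608 = -7/20736
(3j)²=20/1287 [(4 4 6; 0 0 0)], sign=-1
Σ_t [0,2]: t=0:+1/8640 t=1:−1/2304 t=2:+1/8640 = -7/34560
(3j)²=7/429 [(4 4 6; 1 1 -2)], sign=-1
⇒ 4πI² = 420/1573
I = (+1)√(420/1573/(4π)) = 0.14576570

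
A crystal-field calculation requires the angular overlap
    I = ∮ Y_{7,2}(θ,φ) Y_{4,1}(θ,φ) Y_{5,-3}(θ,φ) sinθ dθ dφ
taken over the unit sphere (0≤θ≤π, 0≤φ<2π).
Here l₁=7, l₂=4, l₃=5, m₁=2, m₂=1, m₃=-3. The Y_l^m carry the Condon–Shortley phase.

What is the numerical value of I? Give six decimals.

Checks pass: Σm=0; 16 even; l₃=5∈[3,11].
(2·7+1)(2·4+1)(2·5+1) = 1485
Δ: 6! 8! 2! / 17! → 1/6126120
sum: t=2:+1/69120 t=3:−1/20736 t=4:+1/69120 = -1/51840
3j²(7 4 5; 0 0 0) = Δ·Π!·Σ² = 280/21879  (sign +1)
sum: t=3:−1/103680 t=4:+1/241920 t=5:−1/9676800 = -163/29030400
3j²(7 4 5; 2 1 -3) = Δ·Π!·Σ² = 26569/2042040  (sign -1)
combine: 4πI² = 1485·280/21879·26569/2042040 = 132845/537251
take √, sign -1: I = -0.14027461

-0.140275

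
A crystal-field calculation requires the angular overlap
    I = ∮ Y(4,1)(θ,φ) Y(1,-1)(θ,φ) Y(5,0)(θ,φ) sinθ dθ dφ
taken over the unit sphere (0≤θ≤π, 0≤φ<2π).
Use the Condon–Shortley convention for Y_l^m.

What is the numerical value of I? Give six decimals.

0.155288

m-sum 0 ✓  L=10 even ✓  3≤5≤5 ✓
Π(2lᵢ+1) = 9×3×11 = 297
triangle coeff Δ(4,1,5) = 1/495
Σ_t [0,0]: t=0:+1/576 = 1/576
(3j)²=5/99 [(4 1 5; 0 0 0)], sign=-1
Σ_t [0,0]: t=0:+1/1440 = 1/1440
(3j)²=2/99 [(4 1 5; 1 -1 0)], sign=-1
⇒ 4πI² = 10/33
I = (+1)√(10/33/(4π)) = 0.15528807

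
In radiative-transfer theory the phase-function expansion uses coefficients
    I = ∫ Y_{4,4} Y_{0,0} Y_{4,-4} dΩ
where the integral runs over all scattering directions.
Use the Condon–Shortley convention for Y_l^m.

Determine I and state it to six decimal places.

Rules hold: Σm=0, L=8 even, 4≤4≤4.
N = 9·1·9 = 81
Δ = 0!·8!·0!/9! = 1/9
Racah Σ t=0..0: t=0:+1/576 = 1/576
⇒ 3j(4 0 4; 0 0 0)² = 1/9, sgn +1
Racah Σ t=0..0: t=0:+1/40320 = 1/40320
⇒ 3j(4 0 4; 4 0 -4)² = 1/9, sgn +1
4πI² = N·(3j₀)²·(3jₘ)² = 1/1
I = +1·√(1/4π) = 0.28209479

0.282095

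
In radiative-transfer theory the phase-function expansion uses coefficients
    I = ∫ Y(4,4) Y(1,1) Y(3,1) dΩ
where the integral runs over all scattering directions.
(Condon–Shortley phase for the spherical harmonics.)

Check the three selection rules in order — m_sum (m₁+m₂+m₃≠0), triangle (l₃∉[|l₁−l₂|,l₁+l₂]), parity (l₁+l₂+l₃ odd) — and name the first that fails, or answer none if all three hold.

m₁+m₂+m₃ = 4 + 1 + 1 = 6  ✗
triangle: |4−1|=3 ≤ l₃=3 ≤ 4+1=5
parity: l₁+l₂+l₃ = 8 is even

m_sum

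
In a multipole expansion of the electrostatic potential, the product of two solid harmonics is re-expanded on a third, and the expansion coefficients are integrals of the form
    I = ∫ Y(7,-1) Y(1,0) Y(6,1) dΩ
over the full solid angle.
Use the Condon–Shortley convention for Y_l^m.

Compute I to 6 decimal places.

Checks pass: Σm=0; 14 even; l₃=6∈[6,8].
(2·7+1)(2·1+1)(2·6+1) = 585
Δ: 2! 12! 0! / 15! → 1/1365
sum: t=1:−1/518400 = -1/518400
3j²(7 1 6; 0 0 0) = Δ·Π!·Σ² = 7/195  (sign -1)
sum: t=1:−1/604800 = -1/604800
3j²(7 1 6; -1 0 1) = Δ·Π!·Σ² = 16/455  (sign +1)
combine: 4πI² = 585·7/195·16/455 = 48/65
take √, sign -1: I = -0.24241473

-0.242415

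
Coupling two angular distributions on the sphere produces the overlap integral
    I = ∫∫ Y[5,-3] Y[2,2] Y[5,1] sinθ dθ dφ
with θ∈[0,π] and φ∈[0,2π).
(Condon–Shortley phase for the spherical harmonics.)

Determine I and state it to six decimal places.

Checks pass: Σm=0; 12 even; l₃=5∈[3,7].
(2·5+1)(2·2+1)(2·5+1) = 605
Δ: 2! 8! 2! / 13! → 1/38610
sum: t=0:+1/2880 t=1:−1/576 t=2:+1/2880 = -1/960
3j²(5 2 5; 0 0 0) = Δ·Π!·Σ² = 10/429  (sign +1)
sum: t=2:+1/5760 = 1/5760
3j²(5 2 5; -3 2 1) = Δ·Π!·Σ² = 56/2145  (sign +1)
combine: 4πI² = 605·10/429·56/2145 = 560/1521
take √, sign +1: I = 0.17116875

0.171169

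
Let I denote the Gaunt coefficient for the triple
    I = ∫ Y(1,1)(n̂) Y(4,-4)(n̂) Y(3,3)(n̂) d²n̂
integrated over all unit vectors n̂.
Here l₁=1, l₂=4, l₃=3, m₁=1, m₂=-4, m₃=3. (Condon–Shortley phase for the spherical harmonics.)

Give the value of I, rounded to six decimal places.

m-sum 0 ✓  L=8 even ✓  3≤3≤5 ✓
Π(2lᵢ+1) = 3×9×7 = 189
triangle coeff Δ(1,4,3) = 1/252
Σ_t [1,1]: t=1:−1/36 = -1/36
(3j)²=4/63 [(1 4 3; 0 0 0)], sign=+1
Σ_t [0,0]: t=0:+1/1440 = 1/1440
(3j)²=1/9 [(1 4 3; 1 -4 3)], sign=+1
⇒ 4πI² = 4/3
I = (+1)√(4/3/(4π)) = 0.32573501

0.325735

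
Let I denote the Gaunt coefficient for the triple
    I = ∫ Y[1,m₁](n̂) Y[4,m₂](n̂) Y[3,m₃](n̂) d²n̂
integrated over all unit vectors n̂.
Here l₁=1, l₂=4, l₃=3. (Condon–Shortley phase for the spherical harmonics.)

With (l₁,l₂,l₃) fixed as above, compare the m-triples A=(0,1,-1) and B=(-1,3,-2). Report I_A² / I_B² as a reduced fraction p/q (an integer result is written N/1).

5/7

l's match ⇒ only the (l;m) 3-j factors differ between A and B.
A: triangle coeff Δ(1,4,3) = 1/252; Σ_t [1,1]: t=1:−1/48 = -1/48; (3j)²=5/84 [(1 4 3; 0 1 -1)], sign=-1
B: triangle coeff Δ(1,4,3) = 1/252; Σ_t [2,2]: t=2:+1/240 = 1/240; (3j)²=1/12 [(1 4 3; -1 3 -2)], sign=-1
I_A²/I_B² = (5/84)/(1/12) = 5/7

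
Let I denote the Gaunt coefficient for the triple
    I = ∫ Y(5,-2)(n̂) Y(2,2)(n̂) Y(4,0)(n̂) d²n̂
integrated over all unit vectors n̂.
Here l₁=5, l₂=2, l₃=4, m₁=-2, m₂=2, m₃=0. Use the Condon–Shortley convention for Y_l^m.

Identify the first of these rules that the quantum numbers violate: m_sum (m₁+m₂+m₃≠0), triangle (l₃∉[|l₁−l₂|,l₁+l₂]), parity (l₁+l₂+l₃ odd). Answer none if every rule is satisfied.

m₁+m₂+m₃ = -2 + 2 + 0 = 0  ✓
triangle: |5−2|=3 ≤ l₃=4 ≤ 5+2=7  ✓
parity: l₁+l₂+l₃ = 11 is odd  ✗

parity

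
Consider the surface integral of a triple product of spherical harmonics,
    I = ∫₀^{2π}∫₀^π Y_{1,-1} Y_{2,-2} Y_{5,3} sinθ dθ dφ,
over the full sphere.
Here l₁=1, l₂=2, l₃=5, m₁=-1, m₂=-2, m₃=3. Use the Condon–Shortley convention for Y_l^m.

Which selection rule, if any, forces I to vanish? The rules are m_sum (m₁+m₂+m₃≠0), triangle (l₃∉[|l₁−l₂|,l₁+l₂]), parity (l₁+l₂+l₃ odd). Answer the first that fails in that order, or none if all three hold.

azimuthal sum: -1 − 2 + 3 = 0  ✓
1 ≤ 5 ≤ 3 (triangle on l)  ✗
L = 1 + 2 + 5 = 8 (even)

triangle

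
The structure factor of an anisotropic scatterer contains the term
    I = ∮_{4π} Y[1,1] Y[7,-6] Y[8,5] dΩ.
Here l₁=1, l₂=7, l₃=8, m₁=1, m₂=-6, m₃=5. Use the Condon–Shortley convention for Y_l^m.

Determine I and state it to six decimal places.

-0.052996

m-sum 0 ✓  L=16 even ✓  6≤8≤8 ✓
Π(2lᵢ+1) = 3×15×17 = 765
triangle coeff Δ(1,7,8) = 1/2040
Σ_t [0,0]: t=0:+1/25401600 = 1/25401600
(3j)²=8/255 [(1 7 8; 0 0 0)], sign=+1
Σ_t [0,0]: t=0:+1/12454041600 = 1/12454041600
(3j)²=1/680 [(1 7 8; 1 -6 5)], sign=-1
⇒ 4πI² = 3/85
I = (-1)√(3/85/(4π)) = -0.05299638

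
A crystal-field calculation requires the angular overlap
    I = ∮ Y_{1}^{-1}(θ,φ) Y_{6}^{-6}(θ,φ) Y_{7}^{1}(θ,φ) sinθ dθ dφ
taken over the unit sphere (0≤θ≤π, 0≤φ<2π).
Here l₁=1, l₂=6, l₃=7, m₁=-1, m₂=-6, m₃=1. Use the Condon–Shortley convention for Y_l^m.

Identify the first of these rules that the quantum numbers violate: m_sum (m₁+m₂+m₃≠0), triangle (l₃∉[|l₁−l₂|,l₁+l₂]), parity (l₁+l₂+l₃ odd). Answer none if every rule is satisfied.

azimuthal sum: -1 − 6 + 1 = -6  ✗
5 ≤ 7 ≤ 7 (triangle on l)
L = 1 + 6 + 7 = 14 (even)

m_sum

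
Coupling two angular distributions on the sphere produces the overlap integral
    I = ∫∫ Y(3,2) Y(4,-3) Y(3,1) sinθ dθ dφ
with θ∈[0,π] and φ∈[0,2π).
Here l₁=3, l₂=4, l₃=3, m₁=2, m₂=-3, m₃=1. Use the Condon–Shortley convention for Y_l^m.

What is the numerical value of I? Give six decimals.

m-sum 0 ✓  L=10 even ✓  1≤3≤7 ✓
Π(2lᵢ+1) = 7×9×7 = 441
triangle coeff Δ(3,4,3) = 1/34650
Σ_t [1,3]: t=1:−1/72 t=2:+1/16 t=3:−1/72 = 5/144
(3j)²=2/77 [(3 4 3; 0 0 0)], sign=-1
Σ_t [0,1]: t=0:+1/144 t=1:−1/288 = 1/288
(3j)²=1/99 [(3 4 3; 2 -3 1)], sign=+1
⇒ 4πI² = 14/121
I = (-1)√(14/121/(4π)) = -0.09595473

-0.095955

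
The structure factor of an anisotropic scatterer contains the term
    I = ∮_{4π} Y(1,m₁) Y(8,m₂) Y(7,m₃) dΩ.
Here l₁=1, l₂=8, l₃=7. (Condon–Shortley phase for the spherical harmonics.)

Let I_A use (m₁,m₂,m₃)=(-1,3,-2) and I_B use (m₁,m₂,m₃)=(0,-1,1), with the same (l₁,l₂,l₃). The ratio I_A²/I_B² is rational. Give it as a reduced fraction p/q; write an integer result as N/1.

l's match ⇒ only the (l;m) 3-j factors differ between A and B.
A: triangle coeff Δ(1,8,7) = 1/2040; Σ_t [2,2]: t=2:+1/87091200 = 1/87091200; (3j)²=11/408 [(1 8 7; -1 3 -2)], sign=-1
B: triangle coeff Δ(1,8,7) = 1/2040; Σ_t [1,1]: t=1:−1/29030400 = -1/29030400; (3j)²=21/680 [(1 8 7; 0 -1 1)], sign=-1
I_A²/I_B² = (11/408)/(21/680) = 55/63

55/63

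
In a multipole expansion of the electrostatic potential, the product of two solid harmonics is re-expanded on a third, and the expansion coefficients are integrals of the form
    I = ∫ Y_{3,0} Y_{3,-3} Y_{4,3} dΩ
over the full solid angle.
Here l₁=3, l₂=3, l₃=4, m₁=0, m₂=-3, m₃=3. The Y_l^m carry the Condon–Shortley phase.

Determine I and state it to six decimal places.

0.203551

Rules hold: Σm=0, L=10 even, 0≤4≤6.
N = 7·7·9 = 441
Δ = 2!·4!·4!/11! = 1/34650
Racah Σ t=0..2: t=0:+1/72 t=1:−1/16 t=2:+1/72 = -5/144
⇒ 3j(3 3 4; 0 0 0)² = 2/77, sgn -1
Racah Σ t=0..0: t=0:+1/288 = 1/288
⇒ 3j(3 3 4; 0 -3 3)² = 1/22, sgn -1
4πI² = N·(3j₀)²·(3jₘ)² = 63/121
I = +1·√(0.520661/4π) = 0.20355073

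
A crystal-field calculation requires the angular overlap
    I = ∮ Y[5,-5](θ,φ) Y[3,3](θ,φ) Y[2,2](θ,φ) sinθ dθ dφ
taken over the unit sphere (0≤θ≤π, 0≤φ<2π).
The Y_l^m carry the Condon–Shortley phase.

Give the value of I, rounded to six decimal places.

-0.347235

Rules hold: Σm=0, L=10 even, 2≤2≤8.
N = 11·7·5 = 385
Δ = 6!·4!·0!/11! = 1/2310
Racah Σ t=3..3: t=3:−1/144 = -1/144
⇒ 3j(5 3 2; 0 0 0)² = 10/231, sgn -1
Racah Σ t=6..6: t=6:+1/17280 = 1/17280
⇒ 3j(5 3 2; -5 3 2)² = 1/11, sgn +1
4πI² = N·(3j₀)²·(3jₘ)² = 50/33
I = -1·√(1.51515/4π) = -0.34723469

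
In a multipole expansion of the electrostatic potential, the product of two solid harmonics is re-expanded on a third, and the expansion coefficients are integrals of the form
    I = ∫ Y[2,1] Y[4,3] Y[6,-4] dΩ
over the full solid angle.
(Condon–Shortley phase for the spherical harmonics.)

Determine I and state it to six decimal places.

m-sum 0 ✓  L=12 even ✓  2≤6≤6 ✓
Π(2lᵢ+1) = 5×9×13 = 585
triangle coeff Δ(2,4,6) = 1/6435
Σ_t [0,0]: t=0:+1/2304 = 1/2304
(3j)²=5/143 [(2 4 6; 0 0 0)], sign=+1
Σ_t [0,0]: t=0:+1/30240 = 1/30240
(3j)²=16/429 [(2 4 6; 1 3 -4)], sign=+1
⇒ 4πI² = 1200/1573
I = (+1)√(1200/1573/(4π)) = 0.24638901

0.246389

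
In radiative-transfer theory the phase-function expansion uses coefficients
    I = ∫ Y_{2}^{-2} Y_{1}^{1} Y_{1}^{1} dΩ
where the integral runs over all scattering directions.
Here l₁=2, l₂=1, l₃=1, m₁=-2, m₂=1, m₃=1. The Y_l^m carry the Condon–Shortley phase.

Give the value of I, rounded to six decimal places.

0.309019

Checks pass: Σm=0; 4 even; l₃=1∈[1,3].
(2·2+1)(2·1+1)(2·1+1) = 45
Δ: 2! 2! 0! / 5! → 1/30
sum: t=1:−1/1 = -1/1
3j²(2 1 1; 0 0 0) = Δ·Π!·Σ² = 2/15  (sign +1)
sum: t=2:+1/4 = 1/4
3j²(2 1 1; -2 1 1) = Δ·Π!·Σ² = 1/5  (sign +1)
combine: 4πI² = 45·2/15·1/5 = 6/5
take √, sign +1: I = 0.30901936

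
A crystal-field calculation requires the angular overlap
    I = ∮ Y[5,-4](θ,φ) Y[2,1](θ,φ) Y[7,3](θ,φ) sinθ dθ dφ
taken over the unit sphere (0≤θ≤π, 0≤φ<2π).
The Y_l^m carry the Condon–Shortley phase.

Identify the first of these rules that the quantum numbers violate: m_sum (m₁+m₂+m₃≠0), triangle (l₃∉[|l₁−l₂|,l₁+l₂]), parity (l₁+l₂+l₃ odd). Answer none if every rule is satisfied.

Σmᵢ = 0  ✓
l₃∈[|l₁−l₂|,l₁+l₂]=[3,7], have l₃=7  ✓
Σlᵢ = 14 ⇒ even  ✓

none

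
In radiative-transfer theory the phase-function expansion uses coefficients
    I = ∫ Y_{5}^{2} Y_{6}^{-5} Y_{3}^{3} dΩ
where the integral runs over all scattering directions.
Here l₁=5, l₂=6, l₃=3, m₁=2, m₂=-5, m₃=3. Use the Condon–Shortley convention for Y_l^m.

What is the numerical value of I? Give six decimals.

0.169016

Rules hold: Σm=0, L=14 even, 1≤3≤11.
N = 11·13·7 = 1001
Δ = 8!·2!·4!/15! = 1/675675
Racah Σ t=3..5: t=3:−1/8640 t=4:+1/2304 t=5:−1/8640 = 7/34560
⇒ 3j(5 6 3; 0 0 0)² = 7/429, sgn -1
Racah Σ t=1..1: t=1:−1/241920 = -1/241920
⇒ 3j(5 6 3; 2 -5 3)² = 2/91, sgn -1
4πI² = N·(3j₀)²·(3jₘ)² = 14/39
I = +1·√(0.358974/4π) = 0.16901560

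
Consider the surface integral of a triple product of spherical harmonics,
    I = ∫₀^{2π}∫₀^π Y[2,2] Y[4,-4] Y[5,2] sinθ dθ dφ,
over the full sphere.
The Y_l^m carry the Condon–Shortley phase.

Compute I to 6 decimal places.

0.000000

L=11 odd ⇒ parity kills the (l;000) factor ⇒ I = 0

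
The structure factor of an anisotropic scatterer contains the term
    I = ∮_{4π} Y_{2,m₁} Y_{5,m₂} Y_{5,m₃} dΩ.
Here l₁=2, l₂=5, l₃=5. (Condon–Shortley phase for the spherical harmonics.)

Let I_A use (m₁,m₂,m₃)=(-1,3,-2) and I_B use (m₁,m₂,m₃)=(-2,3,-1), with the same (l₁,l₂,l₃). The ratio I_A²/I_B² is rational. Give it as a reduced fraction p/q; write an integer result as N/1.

Same 2,5,5: normalisation and zero-m 3j drop out of the ratio.
A: Δ: 2! 2! 8! / 13! → 1/38610; sum: t=1:−1/10080 t=2:+1/2880 = 1/4032; 3j²(2 5 5; -1 3 -2) = Δ·Π!·Σ² = 10/429  (sign -1)
B: Δ: 2! 2! 8! / 13! → 1/38610; sum: t=2:+1/5760 = 1/5760; 3j²(2 5 5; -2 3 -1) = Δ·Π!·Σ² = 56/2145  (sign +1)
I_A²/I_B² = (10/429)/(56/2145) = 25/28

25/28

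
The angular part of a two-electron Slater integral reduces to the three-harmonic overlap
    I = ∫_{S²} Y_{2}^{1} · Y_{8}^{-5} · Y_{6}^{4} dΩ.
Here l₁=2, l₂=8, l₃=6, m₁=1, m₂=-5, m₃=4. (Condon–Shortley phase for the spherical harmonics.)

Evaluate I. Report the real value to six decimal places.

m-sum 0 ✓  L=16 even ✓  6≤6≤10 ✓
Π(2lᵢ+1) = 5×17×13 = 1105
triangle coeff Δ(2,8,6) = 1/30940
Σ_t [2,2]: t=2:+1/2073600 = 1/2073600
(3j)²=28/1105 [(2 8 6; 0 0 0)], sign=+1
Σ_t [1,1]: t=1:−1/43545600 = -1/43545600
(3j)²=33/1190 [(2 8 6; 1 -5 4)], sign=-1
⇒ 4πI² = 66/85
I = (-1)√(66/85/(4π)) = -0.24857507

-0.248575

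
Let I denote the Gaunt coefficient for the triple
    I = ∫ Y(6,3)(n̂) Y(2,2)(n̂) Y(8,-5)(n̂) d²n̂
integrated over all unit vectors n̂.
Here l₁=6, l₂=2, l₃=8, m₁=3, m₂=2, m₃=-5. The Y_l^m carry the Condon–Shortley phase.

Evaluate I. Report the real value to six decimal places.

-0.226917

Checks pass: Σm=0; 16 even; l₃=8∈[4,8].
(2·6+1)(2·2+1)(2·8+1) = 1105
Δ: 0! 12! 4! / 17! → 1/30940
sum: t=0:+1/2073600 = 1/2073600
3j²(6 2 8; 0 0 0) = Δ·Π!·Σ² = 28/1105  (sign +1)
sum: t=0:+1/52254720 = 1/52254720
3j²(6 2 8; 3 2 -5) = Δ·Π!·Σ² = 11/476  (sign -1)
combine: 4πI² = 1105·28/1105·11/476 = 11/17
take √, sign -1: I = -0.22691696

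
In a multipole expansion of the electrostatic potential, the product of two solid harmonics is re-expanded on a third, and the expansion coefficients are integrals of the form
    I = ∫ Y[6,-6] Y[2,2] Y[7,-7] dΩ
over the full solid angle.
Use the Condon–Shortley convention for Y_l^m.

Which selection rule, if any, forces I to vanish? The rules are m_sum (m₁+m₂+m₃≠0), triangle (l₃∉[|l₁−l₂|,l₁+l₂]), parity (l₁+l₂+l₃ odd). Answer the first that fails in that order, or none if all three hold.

m_sum

m₁+m₂+m₃ = -6 + 2 − 7 = -11  ✗
triangle: |6−2|=4 ≤ l₃=7 ≤ 6+2=8
parity: l₁+l₂+l₃ = 15 is odd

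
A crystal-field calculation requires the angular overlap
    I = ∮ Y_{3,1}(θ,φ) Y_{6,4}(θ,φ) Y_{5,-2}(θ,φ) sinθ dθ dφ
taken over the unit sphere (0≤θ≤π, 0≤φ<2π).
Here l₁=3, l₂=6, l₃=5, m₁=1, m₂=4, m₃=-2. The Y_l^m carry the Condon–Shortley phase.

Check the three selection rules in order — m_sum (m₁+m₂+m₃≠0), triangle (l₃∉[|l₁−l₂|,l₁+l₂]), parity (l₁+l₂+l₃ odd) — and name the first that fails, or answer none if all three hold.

Σmᵢ = 3  ✗
l₃∈[|l₁−l₂|,l₁+l₂]=[3,9], have l₃=5
Σlᵢ = 14 ⇒ even

m_sum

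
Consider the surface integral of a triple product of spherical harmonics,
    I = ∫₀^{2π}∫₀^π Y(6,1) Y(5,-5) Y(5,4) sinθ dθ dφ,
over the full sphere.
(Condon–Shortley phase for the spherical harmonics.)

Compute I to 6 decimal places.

m-sum 0 ✓  L=16 even ✓  1≤5≤11 ✓
Π(2lᵢ+1) = 13×11×11 = 1573
triangle coeff Δ(6,5,5) = 1/28588560
Σ_t [1,5]: t=1:−1/345600 t=2:+1/13824 t=3:−1/5184 t=4:+1/13824 t=5:−1/345600 = -7/129600
(3j)²=80/7293 [(6 5 5; 0 0 0)], sign=+1
Σ_t [0,0]: t=0:+1/2073600 = 1/2073600
(3j)²=63/9724 [(6 5 5; 1 -5 4)], sign=-1
⇒ 4πI² = 420/3757
I = (-1)√(420/3757/(4π)) = -0.09431898

-0.094319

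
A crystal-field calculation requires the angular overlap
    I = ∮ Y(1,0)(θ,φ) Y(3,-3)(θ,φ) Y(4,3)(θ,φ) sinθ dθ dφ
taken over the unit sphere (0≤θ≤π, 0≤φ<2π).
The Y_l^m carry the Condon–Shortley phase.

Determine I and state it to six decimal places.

-0.162868

m-sum 0 ✓  L=8 even ✓  2≤4≤4 ✓
Π(2lᵢ+1) = 3×7×9 = 189
triangle coeff Δ(1,3,4) = 1/252
Σ_t [0,0]: t=0:+1/36 = 1/36
(3j)²=4/63 [(1 3 4; 0 0 0)], sign=+1
Σ_t [0,0]: t=0:+1/720 = 1/720
(3j)²=1/36 [(1 3 4; 0 -3 3)], sign=-1
⇒ 4πI² = 1/3
I = (-1)√(1/3/(4π)) = -0.16286750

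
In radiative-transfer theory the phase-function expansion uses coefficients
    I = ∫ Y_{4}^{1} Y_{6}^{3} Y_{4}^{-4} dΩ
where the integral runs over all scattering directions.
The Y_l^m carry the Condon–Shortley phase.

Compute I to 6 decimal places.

0.155830

m-sum 0 ✓  L=14 even ✓  2≤4≤10 ✓
Π(2lᵢ+1) = 9×13×9 = 1053
triangle coeff Δ(4,6,4) = 1/1261260
Σ_t [2,4]: t=2:+1/4608 t=3:−1/1296 t=4:+1/4608 = -7/20736
(3j)²=20/1287 [(4 6 4; 0 0 0)], sign=-1
Σ_t [3,3]: t=3:−1/51840 = -1/51840
(3j)²=8/429 [(4 6 4; 1 3 -4)], sign=-1
⇒ 4πI² = 480/1573
I = (+1)√(480/1573/(4π)) = 0.15583009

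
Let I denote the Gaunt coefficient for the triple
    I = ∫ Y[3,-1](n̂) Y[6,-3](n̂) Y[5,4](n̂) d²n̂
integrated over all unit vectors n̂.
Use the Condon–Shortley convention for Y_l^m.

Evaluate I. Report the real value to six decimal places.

0.176531

Rules hold: Σm=0, L=14 even, 3≤5≤9.
N = 7·13·11 = 1001
Δ = 4!·2!·8!/15! = 1/675675
Racah Σ t=1..3: t=1:−1/8640 t=2:+1/2304 t=3:−1/8640 = 7/34560
⇒ 3j(3 6 5; 0 0 0)² = 7/429, sgn -1
Racah Σ t=2..3: t=2:+1/40320 t=3:−1/241920 = 1/48384
⇒ 3j(3 6 5; -1 -3 4)² = 24/1001, sgn -1
4πI² = N·(3j₀)²·(3jₘ)² = 56/143
I = +1·√(0.391608/4π) = 0.17653103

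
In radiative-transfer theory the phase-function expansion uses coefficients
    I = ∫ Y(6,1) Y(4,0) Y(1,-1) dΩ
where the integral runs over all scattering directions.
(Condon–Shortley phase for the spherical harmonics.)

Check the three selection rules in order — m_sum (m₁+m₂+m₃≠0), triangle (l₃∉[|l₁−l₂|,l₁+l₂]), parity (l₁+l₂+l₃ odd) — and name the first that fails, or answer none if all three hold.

m₁+m₂+m₃ = 1 + 0 − 1 = 0  ✓
triangle: |6−4|=2 ≤ l₃=1 ≤ 6+4=10  ✗
parity: l₁+l₂+l₃ = 11 is odd

triangle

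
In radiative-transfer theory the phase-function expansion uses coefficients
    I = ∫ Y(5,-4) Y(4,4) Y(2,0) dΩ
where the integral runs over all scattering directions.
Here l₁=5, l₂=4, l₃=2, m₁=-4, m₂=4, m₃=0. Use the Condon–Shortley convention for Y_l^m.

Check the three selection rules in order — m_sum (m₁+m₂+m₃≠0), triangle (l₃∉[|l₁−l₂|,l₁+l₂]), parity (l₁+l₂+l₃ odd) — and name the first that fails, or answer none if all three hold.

azimuthal sum: -4 + 4 + 0 = 0  ✓
1 ≤ 2 ≤ 9 (triangle on l)  ✓
L = 5 + 4 + 2 = 11 (odd)  ✗

parity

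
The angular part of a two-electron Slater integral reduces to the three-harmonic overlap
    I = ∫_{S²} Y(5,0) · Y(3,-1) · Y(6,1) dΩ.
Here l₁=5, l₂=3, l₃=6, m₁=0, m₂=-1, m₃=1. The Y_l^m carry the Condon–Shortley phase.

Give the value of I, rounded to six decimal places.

m-sum 0 ✓  L=14 even ✓  2≤6≤8 ✓
Π(2lᵢ+1) = 11×7×13 = 1001
triangle coeff Δ(5,3,6) = 1/675675
Σ_t [0,2]: t=0:+1/8640 t=1:−1/2304 t=2:+1/8640 = -7/34560
(3j)²=7/429 [(5 3 6; 0 0 0)], sign=-1
Σ_t [0,2]: t=0:+1/5760 t=1:−1/3456 t=2:+1/34560 = -1/11520
(3j)²=2/429 [(5 3 6; 0 -1 1)], sign=+1
⇒ 4πI² = 98/1287
I = (-1)√(98/1287/(4π)) = -0.07784287

-0.077843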